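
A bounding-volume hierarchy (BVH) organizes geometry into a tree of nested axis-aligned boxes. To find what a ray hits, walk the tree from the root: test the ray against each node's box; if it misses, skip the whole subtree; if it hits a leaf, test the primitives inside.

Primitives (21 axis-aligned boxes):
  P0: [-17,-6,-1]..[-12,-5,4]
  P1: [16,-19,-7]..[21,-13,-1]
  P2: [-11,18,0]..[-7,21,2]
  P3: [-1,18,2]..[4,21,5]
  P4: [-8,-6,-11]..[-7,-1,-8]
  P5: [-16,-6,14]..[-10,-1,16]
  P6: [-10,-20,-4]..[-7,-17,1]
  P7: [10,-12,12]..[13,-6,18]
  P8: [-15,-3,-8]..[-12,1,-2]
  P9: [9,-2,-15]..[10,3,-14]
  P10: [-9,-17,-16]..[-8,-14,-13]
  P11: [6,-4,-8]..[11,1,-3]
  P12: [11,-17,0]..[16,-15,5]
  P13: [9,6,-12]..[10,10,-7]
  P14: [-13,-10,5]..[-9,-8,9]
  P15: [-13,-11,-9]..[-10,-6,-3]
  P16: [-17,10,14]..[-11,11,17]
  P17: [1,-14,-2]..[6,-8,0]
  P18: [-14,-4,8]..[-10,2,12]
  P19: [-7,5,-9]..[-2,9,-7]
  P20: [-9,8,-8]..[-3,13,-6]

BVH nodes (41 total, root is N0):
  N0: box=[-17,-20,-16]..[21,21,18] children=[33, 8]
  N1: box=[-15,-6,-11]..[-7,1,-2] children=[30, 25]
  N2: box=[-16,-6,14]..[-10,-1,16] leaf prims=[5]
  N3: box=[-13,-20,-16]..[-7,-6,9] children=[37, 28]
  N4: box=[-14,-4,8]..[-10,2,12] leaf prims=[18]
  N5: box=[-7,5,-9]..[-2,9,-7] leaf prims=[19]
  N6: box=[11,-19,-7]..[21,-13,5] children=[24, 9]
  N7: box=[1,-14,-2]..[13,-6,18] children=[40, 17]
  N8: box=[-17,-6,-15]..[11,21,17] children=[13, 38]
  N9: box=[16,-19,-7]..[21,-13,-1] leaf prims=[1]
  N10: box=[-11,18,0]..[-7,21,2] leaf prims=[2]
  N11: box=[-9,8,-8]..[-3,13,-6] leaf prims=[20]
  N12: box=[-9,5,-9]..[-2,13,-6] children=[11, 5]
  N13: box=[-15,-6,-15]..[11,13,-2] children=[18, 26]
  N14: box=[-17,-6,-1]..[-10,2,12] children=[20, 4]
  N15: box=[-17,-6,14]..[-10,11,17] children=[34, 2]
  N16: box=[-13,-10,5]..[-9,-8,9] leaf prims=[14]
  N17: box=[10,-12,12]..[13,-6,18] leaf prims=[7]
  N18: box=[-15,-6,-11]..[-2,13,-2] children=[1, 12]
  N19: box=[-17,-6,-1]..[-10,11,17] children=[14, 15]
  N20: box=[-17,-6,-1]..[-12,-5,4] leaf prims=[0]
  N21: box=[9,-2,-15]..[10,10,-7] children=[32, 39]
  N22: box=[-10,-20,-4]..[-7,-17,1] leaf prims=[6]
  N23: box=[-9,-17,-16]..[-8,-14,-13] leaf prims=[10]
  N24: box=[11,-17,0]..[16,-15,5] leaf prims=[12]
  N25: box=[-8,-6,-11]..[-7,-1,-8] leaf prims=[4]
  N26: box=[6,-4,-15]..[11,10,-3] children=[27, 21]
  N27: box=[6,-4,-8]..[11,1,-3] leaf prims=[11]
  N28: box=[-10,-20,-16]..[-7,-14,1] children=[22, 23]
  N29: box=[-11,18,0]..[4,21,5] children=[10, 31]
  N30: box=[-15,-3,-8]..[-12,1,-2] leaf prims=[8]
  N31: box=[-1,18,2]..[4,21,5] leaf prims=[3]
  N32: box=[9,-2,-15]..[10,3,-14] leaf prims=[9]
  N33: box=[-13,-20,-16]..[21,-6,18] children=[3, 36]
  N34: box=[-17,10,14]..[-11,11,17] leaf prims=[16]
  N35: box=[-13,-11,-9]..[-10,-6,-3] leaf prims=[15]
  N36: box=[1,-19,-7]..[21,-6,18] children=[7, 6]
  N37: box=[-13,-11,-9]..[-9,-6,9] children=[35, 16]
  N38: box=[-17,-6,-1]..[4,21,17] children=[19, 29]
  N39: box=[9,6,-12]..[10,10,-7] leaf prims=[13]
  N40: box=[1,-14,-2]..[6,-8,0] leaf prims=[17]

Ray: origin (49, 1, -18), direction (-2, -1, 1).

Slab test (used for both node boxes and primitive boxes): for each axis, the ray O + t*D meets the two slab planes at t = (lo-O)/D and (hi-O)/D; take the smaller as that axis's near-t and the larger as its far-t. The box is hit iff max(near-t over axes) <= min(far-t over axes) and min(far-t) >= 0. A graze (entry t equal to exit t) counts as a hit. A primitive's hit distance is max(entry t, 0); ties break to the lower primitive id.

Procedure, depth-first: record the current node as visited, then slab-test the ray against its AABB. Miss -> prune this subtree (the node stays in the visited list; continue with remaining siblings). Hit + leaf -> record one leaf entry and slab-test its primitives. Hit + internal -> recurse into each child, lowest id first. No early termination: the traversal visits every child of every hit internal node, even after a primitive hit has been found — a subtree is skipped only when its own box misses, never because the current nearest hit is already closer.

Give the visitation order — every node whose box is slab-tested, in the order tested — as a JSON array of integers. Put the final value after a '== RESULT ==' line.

Traverse from the root:
N0 x:[14,33] y:[-20,21] z:[2,36] -> hit [14,21], descend [8, 33]
  N8 x:[19,33] y:[-20,7] z:[3,35] -> miss, prune
  N33 x:[14,31] y:[7,21] z:[2,36] -> hit [14,21], descend [3, 36]
    N3 x:[28,31] y:[7,21] z:[2,27] -> miss, prune
    N36 x:[14,24] y:[7,20] z:[11,36] -> hit [14,20], descend [6, 7]
      N6 x:[14,19] y:[14,20] z:[11,23] -> hit [14,19], descend [9, 24]
        N9 x:[14,33/2] y:[14,20] z:[11,17] -> hit [14,33/2] leaf, test {P1@t=14}
        N24 x:[33/2,19] y:[16,18] z:[18,23] -> hit [18,18] leaf, test {P12@t=18}
      N7 x:[18,24] y:[7,15] z:[16,36] -> miss, prune

order=[0, 8, 33, 3, 36, 6, 9, 24, 7]  |boxes|=9  |leaves|=2  hit=P1

== RESULT ==
[0, 8, 33, 3, 36, 6, 9, 24, 7]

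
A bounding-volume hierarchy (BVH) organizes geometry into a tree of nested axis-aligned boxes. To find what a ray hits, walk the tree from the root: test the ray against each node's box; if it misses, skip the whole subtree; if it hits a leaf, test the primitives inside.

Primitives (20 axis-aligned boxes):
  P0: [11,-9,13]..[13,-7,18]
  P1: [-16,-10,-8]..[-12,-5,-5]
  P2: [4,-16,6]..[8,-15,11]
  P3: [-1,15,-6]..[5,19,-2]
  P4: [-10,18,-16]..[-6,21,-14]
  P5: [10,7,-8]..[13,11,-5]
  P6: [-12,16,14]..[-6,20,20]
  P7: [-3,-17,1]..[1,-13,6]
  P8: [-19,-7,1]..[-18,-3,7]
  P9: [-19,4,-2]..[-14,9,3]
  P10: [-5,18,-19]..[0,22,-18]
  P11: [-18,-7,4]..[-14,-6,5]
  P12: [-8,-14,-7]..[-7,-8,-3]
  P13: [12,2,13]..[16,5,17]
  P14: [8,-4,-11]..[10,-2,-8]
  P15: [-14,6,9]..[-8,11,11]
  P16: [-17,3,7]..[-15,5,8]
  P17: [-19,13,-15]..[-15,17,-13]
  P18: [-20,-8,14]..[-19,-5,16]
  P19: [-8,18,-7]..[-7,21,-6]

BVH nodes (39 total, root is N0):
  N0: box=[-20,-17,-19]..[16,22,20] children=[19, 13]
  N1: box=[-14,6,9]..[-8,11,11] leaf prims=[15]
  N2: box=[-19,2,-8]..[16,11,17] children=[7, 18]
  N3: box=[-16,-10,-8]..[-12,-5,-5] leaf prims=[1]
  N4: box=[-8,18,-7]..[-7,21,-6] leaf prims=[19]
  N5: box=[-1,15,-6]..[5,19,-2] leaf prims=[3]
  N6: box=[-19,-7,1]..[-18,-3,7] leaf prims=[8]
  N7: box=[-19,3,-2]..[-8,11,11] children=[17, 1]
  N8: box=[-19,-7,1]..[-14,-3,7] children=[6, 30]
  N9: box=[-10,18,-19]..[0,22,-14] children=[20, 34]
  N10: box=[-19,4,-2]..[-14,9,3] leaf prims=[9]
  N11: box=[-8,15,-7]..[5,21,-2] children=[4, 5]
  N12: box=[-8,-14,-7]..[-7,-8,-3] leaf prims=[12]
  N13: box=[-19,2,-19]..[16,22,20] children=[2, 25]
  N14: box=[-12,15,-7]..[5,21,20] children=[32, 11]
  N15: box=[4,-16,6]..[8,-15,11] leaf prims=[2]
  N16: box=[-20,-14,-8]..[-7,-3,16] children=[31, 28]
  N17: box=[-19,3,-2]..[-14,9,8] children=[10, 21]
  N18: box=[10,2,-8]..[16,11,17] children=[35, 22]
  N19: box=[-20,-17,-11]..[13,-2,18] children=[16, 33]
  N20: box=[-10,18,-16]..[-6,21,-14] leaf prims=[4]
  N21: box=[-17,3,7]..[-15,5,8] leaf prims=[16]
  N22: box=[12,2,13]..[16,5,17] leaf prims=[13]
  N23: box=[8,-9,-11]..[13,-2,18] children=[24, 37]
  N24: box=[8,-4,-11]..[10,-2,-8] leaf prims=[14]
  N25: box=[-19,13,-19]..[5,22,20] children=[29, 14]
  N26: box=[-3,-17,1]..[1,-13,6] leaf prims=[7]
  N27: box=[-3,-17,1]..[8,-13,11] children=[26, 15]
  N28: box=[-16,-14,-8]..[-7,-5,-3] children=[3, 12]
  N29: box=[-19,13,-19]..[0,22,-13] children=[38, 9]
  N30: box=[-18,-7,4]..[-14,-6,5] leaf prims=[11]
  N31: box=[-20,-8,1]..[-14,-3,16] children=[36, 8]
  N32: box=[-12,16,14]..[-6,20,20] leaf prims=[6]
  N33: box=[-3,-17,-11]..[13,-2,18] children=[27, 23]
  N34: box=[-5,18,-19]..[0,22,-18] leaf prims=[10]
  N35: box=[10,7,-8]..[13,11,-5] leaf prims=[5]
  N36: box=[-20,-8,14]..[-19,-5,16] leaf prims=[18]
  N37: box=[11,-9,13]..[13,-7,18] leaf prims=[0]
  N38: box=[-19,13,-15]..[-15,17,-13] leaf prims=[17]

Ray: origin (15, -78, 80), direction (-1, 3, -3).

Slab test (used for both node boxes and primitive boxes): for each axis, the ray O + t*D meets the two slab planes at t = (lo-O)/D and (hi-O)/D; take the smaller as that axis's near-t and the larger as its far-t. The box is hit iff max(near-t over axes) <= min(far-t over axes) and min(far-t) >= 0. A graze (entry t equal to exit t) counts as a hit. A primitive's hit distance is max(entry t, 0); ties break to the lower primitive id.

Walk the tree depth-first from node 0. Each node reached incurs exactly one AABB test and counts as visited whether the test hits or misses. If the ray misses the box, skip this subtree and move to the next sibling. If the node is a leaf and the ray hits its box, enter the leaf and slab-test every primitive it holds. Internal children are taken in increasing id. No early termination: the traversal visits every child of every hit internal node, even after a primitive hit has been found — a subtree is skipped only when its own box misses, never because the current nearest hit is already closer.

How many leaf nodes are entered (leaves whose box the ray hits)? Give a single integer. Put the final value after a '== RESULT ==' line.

Walk:
N0 x:[-1,35] y:[61/3,100/3] z:[20,33] -> hit [61/3,33], descend [13, 19]
  N13 x:[-1,34] y:[80/3,100/3] z:[20,33] -> hit [80/3,33], descend [2, 25]
    N2 x:[-1,34] y:[80/3,89/3] z:[21,88/3] -> hit [80/3,88/3], descend [7, 18]
      N7 x:[23,34] y:[27,89/3] z:[23,82/3] -> hit [27,82/3], descend [1, 17]
        N1 x:[23,29] y:[28,89/3] z:[23,71/3] -> miss, prune
        N17 x:[29,34] y:[27,29] z:[24,82/3] -> miss, prune
      N18 x:[-1,5] y:[80/3,89/3] z:[21,88/3] -> miss, prune
    N25 x:[10,34] y:[91/3,100/3] z:[20,33] -> hit [91/3,33], descend [14, 29]
      N14 x:[10,27] y:[31,33] z:[20,29] -> miss, prune
      N29 x:[15,34] y:[91/3,100/3] z:[31,33] -> hit [31,33], descend [9, 38]
        N9 x:[15,25] y:[32,100/3] z:[94/3,33] -> miss, prune
        N38 x:[30,34] y:[91/3,95/3] z:[31,95/3] -> hit [31,95/3] leaf, test {P17@t=31}
  N19 x:[2,35] y:[61/3,76/3] z:[62/3,91/3] -> hit [62/3,76/3], descend [16, 33]
    N16 x:[22,35] y:[64/3,25] z:[64/3,88/3] -> hit [22,25], descend [28, 31]
      N28 x:[22,31] y:[64/3,73/3] z:[83/3,88/3] -> miss, prune
      N31 x:[29,35] y:[70/3,25] z:[64/3,79/3] -> miss, prune
    N33 x:[2,18] y:[61/3,76/3] z:[62/3,91/3] -> miss, prune

Visited [0, 13, 2, 7, 1, 17, 18, 25, 14, 29, 9, 38, 19, 16, 28, 31, 33]. Tests: 17 box, 1 leaf. Nearest: P17.

== RESULT ==
1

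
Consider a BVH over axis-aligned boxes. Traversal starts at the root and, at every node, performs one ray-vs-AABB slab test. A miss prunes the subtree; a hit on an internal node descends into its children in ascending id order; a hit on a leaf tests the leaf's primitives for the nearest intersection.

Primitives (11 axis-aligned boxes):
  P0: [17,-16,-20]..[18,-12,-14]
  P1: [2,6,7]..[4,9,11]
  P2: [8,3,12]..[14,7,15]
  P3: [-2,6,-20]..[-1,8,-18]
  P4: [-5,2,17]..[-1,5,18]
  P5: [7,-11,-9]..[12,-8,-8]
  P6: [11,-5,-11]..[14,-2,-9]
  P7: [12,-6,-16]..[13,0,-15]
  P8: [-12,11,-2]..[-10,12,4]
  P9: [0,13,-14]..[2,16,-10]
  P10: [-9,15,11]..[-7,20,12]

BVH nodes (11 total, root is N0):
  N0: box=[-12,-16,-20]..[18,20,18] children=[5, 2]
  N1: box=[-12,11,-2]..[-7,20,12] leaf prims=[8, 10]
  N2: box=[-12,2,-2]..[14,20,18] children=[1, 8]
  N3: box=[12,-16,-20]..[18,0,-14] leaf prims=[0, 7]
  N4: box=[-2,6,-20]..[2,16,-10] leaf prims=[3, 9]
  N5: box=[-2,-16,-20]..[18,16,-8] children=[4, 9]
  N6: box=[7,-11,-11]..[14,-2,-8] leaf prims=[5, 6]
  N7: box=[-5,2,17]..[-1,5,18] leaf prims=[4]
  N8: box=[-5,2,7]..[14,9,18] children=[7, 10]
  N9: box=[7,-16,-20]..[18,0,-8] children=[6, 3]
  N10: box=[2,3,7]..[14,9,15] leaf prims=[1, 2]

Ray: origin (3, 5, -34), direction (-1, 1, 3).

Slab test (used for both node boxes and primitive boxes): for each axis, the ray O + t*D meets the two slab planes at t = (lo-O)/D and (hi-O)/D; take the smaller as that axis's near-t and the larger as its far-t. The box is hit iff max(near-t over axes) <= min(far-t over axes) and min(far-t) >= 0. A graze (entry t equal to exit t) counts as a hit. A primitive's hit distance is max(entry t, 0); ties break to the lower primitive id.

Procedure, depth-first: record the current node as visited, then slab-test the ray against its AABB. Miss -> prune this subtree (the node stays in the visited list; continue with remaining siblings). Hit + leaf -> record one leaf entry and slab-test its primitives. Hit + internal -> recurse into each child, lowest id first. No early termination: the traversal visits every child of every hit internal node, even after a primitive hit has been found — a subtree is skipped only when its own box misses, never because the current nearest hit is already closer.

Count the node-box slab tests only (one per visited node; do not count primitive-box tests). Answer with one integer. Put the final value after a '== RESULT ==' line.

Traverse from the root:
N0 x:[-15,15] y:[-21,15] z:[14/3,52/3] -> hit [14/3,15], descend [2, 5]
  N2 x:[-11,15] y:[-3,15] z:[32/3,52/3] -> hit [32/3,15], descend [1, 8]
    N1 x:[10,15] y:[6,15] z:[32/3,46/3] -> hit [32/3,15] leaf, test {P8(miss), P10(miss)}
    N8 x:[-11,8] y:[-3,4] z:[41/3,52/3] -> miss, prune
  N5 x:[-15,5] y:[-21,11] z:[14/3,26/3] -> hit [14/3,5], descend [4, 9]
    N4 x:[1,5] y:[1,11] z:[14/3,8] -> hit [14/3,5] leaf, test {P3(miss), P9(miss)}
    N9 x:[-15,-4] y:[-21,-5] z:[14/3,26/3] -> miss, prune

order=[0, 2, 1, 8, 5, 4, 9]  |boxes|=7  |leaves|=2  hit=miss

== RESULT ==
7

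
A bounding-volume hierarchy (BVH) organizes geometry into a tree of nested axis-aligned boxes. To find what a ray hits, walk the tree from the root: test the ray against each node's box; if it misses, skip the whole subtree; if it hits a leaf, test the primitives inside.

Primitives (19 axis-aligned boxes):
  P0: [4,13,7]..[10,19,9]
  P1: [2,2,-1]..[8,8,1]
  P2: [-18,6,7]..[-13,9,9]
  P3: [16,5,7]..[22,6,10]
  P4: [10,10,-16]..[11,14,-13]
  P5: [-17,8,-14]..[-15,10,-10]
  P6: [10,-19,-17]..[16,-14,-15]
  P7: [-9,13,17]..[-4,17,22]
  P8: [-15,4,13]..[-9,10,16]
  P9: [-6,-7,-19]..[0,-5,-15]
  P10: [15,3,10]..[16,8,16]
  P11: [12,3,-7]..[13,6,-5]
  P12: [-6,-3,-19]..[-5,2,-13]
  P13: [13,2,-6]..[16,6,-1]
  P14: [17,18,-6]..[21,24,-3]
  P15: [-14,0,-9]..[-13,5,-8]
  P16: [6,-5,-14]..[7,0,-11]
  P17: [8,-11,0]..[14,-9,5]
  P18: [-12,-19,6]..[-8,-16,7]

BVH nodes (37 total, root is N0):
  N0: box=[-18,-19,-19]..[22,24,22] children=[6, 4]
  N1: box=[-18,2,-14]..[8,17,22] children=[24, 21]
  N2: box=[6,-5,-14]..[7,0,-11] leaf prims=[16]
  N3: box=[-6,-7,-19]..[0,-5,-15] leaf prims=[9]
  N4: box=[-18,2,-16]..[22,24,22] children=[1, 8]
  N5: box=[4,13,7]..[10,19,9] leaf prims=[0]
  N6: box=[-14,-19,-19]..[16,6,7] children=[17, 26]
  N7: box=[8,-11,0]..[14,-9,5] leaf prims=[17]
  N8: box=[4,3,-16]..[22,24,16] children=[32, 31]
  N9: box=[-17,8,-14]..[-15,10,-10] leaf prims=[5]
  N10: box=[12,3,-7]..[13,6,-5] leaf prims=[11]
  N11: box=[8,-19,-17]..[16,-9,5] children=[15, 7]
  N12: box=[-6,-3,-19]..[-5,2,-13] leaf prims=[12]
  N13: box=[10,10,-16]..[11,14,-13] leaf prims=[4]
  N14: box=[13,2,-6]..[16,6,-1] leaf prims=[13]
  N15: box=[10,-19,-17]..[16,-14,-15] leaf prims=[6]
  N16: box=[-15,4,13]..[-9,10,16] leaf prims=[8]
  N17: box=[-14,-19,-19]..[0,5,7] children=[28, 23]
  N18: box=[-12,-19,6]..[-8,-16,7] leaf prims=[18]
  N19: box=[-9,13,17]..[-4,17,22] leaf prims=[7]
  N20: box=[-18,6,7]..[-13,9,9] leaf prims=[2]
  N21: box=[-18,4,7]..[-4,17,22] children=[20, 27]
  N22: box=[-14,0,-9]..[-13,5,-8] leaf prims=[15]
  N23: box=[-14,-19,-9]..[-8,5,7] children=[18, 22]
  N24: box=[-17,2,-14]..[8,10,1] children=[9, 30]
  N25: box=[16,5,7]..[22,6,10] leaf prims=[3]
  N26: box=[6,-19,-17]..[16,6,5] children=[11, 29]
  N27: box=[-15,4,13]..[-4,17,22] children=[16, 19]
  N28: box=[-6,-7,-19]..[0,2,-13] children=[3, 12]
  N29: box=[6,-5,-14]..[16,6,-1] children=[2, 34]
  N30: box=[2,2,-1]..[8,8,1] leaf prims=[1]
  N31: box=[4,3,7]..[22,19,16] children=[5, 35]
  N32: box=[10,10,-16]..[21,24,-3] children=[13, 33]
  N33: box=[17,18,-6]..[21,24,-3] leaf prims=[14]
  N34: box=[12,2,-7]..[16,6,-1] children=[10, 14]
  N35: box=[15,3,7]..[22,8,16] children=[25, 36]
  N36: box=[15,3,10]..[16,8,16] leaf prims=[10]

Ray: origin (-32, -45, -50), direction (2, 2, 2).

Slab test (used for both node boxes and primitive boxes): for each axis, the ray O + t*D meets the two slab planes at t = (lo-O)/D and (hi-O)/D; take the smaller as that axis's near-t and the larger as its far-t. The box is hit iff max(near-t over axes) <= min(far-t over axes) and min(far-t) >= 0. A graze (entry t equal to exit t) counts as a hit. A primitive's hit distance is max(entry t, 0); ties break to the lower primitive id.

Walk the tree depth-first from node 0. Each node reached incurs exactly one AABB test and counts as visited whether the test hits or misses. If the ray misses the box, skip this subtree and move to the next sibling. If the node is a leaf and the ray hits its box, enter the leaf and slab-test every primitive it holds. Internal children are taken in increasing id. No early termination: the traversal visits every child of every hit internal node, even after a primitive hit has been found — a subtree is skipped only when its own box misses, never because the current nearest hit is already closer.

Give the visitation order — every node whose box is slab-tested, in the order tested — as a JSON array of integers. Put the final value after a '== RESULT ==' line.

Traverse from the root:
N0 x:[7,27] y:[13,69/2] z:[31/2,36] -> hit [31/2,27], descend [4, 6]
  N4 x:[7,27] y:[47/2,69/2] z:[17,36] -> hit [47/2,27], descend [1, 8]
    N1 x:[7,20] y:[47/2,31] z:[18,36] -> miss, prune
    N8 x:[18,27] y:[24,69/2] z:[17,33] -> hit [24,27], descend [31, 32]
      N31 x:[18,27] y:[24,32] z:[57/2,33] -> miss, prune
      N32 x:[21,53/2] y:[55/2,69/2] z:[17,47/2] -> miss, prune
  N6 x:[9,24] y:[13,51/2] z:[31/2,57/2] -> hit [31/2,24], descend [17, 26]
    N17 x:[9,16] y:[13,25] z:[31/2,57/2] -> hit [31/2,16], descend [23, 28]
      N23 x:[9,12] y:[13,25] z:[41/2,57/2] -> miss, prune
      N28 x:[13,16] y:[19,47/2] z:[31/2,37/2] -> miss, prune
    N26 x:[19,24] y:[13,51/2] z:[33/2,55/2] -> hit [19,24], descend [11, 29]
      N11 x:[20,24] y:[13,18] z:[33/2,55/2] -> miss, prune
      N29 x:[19,24] y:[20,51/2] z:[18,49/2] -> hit [20,24], descend [2, 34]
        N2 x:[19,39/2] y:[20,45/2] z:[18,39/2] -> miss, prune
        N34 x:[22,24] y:[47/2,51/2] z:[43/2,49/2] -> hit [47/2,24], descend [10, 14]
          N10 x:[22,45/2] y:[24,51/2] z:[43/2,45/2] -> miss, prune
          N14 x:[45/2,24] y:[47/2,51/2] z:[22,49/2] -> hit [47/2,24] leaf, test {P13@t=47/2}

Visited [0, 4, 1, 8, 31, 32, 6, 17, 23, 28, 26, 11, 29, 2, 34, 10, 14]. Tests: 17 box, 1 leaf. Nearest: P13.

== RESULT ==
[0, 4, 1, 8, 31, 32, 6, 17, 23, 28, 26, 11, 29, 2, 34, 10, 14]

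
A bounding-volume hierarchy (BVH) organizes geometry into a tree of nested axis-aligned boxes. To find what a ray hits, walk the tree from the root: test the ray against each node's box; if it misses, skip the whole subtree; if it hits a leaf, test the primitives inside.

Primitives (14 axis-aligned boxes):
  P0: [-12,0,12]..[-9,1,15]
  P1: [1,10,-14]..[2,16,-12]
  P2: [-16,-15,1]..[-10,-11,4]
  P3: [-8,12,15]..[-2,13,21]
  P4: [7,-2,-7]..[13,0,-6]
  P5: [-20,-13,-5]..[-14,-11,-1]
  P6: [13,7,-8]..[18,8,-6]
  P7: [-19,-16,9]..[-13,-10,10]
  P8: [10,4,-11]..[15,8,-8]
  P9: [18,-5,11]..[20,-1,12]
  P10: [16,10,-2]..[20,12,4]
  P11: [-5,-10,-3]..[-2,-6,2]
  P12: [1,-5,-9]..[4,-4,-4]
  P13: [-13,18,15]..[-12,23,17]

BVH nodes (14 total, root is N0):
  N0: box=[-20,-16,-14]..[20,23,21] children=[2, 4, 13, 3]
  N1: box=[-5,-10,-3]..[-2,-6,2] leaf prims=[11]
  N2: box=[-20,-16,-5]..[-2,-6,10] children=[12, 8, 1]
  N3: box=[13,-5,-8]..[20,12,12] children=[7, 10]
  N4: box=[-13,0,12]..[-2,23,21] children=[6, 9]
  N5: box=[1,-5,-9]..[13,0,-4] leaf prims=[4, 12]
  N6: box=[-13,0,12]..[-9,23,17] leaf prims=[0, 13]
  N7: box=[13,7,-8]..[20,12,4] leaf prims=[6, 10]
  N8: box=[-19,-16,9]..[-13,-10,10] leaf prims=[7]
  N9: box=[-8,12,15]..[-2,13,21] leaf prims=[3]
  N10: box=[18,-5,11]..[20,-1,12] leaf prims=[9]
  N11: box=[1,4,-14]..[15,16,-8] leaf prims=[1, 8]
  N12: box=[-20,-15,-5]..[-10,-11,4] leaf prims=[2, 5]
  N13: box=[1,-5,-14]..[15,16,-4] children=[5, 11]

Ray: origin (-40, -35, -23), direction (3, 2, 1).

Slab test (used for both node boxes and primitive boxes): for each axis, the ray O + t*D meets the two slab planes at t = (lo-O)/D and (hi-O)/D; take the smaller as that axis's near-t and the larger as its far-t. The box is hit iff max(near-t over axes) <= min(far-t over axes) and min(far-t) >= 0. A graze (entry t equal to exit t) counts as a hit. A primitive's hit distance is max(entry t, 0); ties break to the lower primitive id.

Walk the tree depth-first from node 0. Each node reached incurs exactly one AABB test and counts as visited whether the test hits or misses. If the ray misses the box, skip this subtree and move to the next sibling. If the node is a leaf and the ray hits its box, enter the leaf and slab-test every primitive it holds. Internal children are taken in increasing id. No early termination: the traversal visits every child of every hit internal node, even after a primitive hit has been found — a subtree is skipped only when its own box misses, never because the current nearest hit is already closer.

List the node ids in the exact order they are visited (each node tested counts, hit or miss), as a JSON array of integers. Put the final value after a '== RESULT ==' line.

Walk:
N0 x:[20/3,20] y:[19/2,29] z:[9,44] -> hit [19/2,20], descend [2, 3, 4, 13]
  N2 x:[20/3,38/3] y:[19/2,29/2] z:[18,33] -> miss, prune
  N3 x:[53/3,20] y:[15,47/2] z:[15,35] -> hit [53/3,20], descend [7, 10]
    N7 x:[53/3,20] y:[21,47/2] z:[15,27] -> miss, prune
    N10 x:[58/3,20] y:[15,17] z:[34,35] -> miss, prune
  N4 x:[9,38/3] y:[35/2,29] z:[35,44] -> miss, prune
  N13 x:[41/3,55/3] y:[15,51/2] z:[9,19] -> hit [15,55/3], descend [5, 11]
    N5 x:[41/3,53/3] y:[15,35/2] z:[14,19] -> hit [15,35/2] leaf, test {P4@t=33/2, P12(miss)}
    N11 x:[41/3,55/3] y:[39/2,51/2] z:[9,15] -> miss, prune

order=[0, 2, 3, 7, 10, 4, 13, 5, 11]  |boxes|=9  |leaves|=1  hit=P4

== RESULT ==
[0, 2, 3, 7, 10, 4, 13, 5, 11]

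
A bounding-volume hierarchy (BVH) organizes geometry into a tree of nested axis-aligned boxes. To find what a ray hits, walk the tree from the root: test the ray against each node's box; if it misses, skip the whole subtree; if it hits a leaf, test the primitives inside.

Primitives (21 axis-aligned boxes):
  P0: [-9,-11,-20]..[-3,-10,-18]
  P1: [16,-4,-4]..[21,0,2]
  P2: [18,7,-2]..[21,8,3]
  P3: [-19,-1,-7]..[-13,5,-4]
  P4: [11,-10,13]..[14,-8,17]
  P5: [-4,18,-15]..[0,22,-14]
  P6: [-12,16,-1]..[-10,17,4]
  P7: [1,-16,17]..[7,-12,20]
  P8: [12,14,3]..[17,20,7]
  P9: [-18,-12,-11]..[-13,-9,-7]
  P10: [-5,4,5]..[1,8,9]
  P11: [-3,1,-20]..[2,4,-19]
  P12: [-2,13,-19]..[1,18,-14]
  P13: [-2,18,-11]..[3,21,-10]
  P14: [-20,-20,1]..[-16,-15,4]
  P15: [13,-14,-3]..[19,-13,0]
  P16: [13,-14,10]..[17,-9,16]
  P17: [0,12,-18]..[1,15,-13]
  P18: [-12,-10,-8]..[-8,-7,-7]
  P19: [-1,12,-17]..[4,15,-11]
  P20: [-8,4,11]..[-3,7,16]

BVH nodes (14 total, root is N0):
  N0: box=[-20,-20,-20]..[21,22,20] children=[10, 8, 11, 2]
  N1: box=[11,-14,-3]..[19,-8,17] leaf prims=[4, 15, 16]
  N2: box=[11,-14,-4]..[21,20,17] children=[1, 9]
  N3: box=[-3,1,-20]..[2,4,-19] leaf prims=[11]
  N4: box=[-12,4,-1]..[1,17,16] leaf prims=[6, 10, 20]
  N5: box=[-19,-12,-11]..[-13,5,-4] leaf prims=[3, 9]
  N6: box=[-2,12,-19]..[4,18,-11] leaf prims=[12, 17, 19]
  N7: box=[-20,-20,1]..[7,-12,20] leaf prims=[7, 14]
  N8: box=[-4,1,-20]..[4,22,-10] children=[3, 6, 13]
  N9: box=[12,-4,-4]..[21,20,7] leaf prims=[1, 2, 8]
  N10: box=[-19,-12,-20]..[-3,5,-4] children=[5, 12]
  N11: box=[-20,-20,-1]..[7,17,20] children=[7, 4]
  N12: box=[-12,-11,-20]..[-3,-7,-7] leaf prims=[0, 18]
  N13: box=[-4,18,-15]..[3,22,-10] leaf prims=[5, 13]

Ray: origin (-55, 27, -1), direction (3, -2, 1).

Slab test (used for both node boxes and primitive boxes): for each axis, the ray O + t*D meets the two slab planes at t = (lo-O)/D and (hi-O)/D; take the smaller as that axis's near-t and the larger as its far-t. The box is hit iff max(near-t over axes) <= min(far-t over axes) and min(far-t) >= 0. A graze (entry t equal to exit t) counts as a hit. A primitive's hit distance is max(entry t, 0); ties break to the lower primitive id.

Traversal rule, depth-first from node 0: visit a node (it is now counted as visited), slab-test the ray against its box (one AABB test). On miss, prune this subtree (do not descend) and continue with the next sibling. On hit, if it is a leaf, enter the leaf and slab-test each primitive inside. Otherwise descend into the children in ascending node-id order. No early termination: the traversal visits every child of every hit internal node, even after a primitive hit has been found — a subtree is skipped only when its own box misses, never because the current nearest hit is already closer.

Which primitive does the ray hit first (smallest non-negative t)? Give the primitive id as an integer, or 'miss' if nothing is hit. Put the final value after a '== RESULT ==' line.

Traverse from the root:
N0 x:[35/3,76/3] y:[5/2,47/2] z:[-19,21] -> hit [35/3,21], descend [2, 8, 10, 11]
  N2 x:[22,76/3] y:[7/2,41/2] z:[-3,18] -> miss, prune
  N8 x:[17,59/3] y:[5/2,13] z:[-19,-9] -> miss, prune
  N10 x:[12,52/3] y:[11,39/2] z:[-19,-3] -> miss, prune
  N11 x:[35/3,62/3] y:[5,47/2] z:[0,21] -> hit [35/3,62/3], descend [4, 7]
    N4 x:[43/3,56/3] y:[5,23/2] z:[0,17] -> miss, prune
    N7 x:[35/3,62/3] y:[39/2,47/2] z:[2,21] -> hit [39/2,62/3] leaf, test {P7@t=39/2, P14(miss)}

Visited [0, 2, 8, 10, 11, 4, 7]. Tests: 7 box, 1 leaf. Nearest: P7.

== RESULT ==
7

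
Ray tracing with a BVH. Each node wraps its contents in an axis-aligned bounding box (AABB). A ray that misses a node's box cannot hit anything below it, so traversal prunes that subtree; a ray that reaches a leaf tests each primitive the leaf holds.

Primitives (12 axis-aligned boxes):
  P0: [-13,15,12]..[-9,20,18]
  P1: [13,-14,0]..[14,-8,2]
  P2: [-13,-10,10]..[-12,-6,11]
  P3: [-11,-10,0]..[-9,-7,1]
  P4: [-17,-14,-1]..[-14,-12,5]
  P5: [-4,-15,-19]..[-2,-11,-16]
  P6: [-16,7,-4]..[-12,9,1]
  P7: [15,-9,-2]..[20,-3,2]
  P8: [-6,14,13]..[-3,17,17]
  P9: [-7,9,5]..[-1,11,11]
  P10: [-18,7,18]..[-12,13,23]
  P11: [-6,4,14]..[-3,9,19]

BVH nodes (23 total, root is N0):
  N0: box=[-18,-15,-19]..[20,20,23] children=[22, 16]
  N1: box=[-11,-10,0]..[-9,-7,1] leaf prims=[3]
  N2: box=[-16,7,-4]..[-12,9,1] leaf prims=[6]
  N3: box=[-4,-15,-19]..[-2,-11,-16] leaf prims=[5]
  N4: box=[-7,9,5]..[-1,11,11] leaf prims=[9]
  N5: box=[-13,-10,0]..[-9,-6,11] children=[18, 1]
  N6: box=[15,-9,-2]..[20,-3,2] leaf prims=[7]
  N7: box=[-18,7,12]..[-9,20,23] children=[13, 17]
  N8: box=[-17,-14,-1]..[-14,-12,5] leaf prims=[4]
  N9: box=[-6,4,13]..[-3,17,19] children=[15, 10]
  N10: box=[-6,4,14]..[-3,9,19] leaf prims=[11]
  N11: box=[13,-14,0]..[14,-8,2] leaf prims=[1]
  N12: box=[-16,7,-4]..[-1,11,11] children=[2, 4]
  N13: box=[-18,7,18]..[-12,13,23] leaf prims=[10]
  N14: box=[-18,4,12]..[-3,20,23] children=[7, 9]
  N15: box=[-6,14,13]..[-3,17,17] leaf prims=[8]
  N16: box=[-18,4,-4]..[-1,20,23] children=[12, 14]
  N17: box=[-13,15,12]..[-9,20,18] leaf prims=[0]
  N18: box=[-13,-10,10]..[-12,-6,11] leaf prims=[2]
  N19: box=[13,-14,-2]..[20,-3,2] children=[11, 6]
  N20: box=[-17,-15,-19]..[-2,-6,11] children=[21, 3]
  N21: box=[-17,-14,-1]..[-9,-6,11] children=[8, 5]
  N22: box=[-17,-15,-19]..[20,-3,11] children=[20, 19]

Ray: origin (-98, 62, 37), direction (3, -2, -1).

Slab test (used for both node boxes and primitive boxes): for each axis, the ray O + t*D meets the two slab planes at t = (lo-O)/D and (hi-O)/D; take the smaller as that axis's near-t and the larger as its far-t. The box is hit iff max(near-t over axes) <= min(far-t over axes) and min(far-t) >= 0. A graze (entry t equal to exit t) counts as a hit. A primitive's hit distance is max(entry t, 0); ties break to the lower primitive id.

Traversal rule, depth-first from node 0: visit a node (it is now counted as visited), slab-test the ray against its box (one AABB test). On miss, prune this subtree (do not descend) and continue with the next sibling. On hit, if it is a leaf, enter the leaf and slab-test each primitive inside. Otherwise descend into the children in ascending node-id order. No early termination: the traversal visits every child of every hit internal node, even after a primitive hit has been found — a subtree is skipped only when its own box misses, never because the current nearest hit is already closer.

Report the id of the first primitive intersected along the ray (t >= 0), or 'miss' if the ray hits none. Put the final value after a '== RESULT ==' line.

Traverse from the root:
N0 x:[80/3,118/3] y:[21,77/2] z:[14,56] -> hit [80/3,77/2], descend [16, 22]
  N16 x:[80/3,97/3] y:[21,29] z:[14,41] -> hit [80/3,29], descend [12, 14]
    N12 x:[82/3,97/3] y:[51/2,55/2] z:[26,41] -> hit [82/3,55/2], descend [2, 4]
      N2 x:[82/3,86/3] y:[53/2,55/2] z:[36,41] -> miss, prune
      N4 x:[91/3,97/3] y:[51/2,53/2] z:[26,32] -> miss, prune
    N14 x:[80/3,95/3] y:[21,29] z:[14,25] -> miss, prune
  N22 x:[27,118/3] y:[65/2,77/2] z:[26,56] -> hit [65/2,77/2], descend [19, 20]
    N19 x:[37,118/3] y:[65/2,38] z:[35,39] -> hit [37,38], descend [6, 11]
      N6 x:[113/3,118/3] y:[65/2,71/2] z:[35,39] -> miss, prune
      N11 x:[37,112/3] y:[35,38] z:[35,37] -> hit [37,37] leaf, test {P1@t=37}
    N20 x:[27,32] y:[34,77/2] z:[26,56] -> miss, prune

order=[0, 16, 12, 2, 4, 14, 22, 19, 6, 11, 20]  |boxes|=11  |leaves|=1  hit=P1

== RESULT ==
1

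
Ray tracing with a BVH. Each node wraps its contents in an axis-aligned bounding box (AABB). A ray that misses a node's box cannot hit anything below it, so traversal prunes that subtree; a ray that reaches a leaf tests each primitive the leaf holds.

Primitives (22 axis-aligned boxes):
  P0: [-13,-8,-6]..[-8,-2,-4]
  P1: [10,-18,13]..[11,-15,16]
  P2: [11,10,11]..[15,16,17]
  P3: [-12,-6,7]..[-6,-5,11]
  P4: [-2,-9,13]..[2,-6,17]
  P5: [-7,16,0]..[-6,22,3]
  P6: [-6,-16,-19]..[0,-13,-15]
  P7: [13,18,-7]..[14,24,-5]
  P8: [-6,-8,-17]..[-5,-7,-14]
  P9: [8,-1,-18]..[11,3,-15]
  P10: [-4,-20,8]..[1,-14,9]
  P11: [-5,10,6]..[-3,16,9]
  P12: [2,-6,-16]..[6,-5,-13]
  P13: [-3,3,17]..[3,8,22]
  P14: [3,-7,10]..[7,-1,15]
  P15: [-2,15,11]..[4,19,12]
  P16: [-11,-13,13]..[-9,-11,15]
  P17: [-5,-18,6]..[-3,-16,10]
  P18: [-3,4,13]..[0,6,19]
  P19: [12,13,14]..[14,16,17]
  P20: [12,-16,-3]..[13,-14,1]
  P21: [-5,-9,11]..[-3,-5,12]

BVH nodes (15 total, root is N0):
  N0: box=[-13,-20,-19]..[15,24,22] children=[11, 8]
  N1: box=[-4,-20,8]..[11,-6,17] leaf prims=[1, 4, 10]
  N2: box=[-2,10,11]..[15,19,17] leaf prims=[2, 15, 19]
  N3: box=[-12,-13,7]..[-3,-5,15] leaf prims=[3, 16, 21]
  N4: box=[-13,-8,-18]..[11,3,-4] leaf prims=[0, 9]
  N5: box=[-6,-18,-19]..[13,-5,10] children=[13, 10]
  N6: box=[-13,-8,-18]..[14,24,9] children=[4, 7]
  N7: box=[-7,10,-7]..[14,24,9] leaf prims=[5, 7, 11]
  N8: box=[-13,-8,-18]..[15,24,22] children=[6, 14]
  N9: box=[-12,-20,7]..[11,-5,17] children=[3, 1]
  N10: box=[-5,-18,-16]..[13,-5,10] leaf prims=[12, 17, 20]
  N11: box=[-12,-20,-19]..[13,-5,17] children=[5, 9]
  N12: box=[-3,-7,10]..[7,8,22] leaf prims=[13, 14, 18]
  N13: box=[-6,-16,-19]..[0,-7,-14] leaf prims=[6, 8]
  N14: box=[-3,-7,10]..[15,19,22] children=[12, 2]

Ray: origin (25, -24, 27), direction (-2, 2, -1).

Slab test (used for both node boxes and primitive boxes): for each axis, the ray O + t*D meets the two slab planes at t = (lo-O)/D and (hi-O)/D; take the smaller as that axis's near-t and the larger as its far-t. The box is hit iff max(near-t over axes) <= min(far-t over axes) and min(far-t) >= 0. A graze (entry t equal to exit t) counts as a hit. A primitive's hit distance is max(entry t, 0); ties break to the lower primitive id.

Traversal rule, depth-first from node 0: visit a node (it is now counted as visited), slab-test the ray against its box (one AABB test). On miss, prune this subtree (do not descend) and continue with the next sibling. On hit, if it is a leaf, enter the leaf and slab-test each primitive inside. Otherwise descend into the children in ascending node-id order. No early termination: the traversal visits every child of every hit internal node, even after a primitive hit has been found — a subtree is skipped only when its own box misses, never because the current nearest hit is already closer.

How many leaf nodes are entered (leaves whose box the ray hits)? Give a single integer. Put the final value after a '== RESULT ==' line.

Traverse from the root:
N0 x:[5,19] y:[2,24] z:[5,46] -> hit [5,19], descend [8, 11]
  N8 x:[5,19] y:[8,24] z:[5,45] -> hit [8,19], descend [6, 14]
    N6 x:[11/2,19] y:[8,24] z:[18,45] -> hit [18,19], descend [4, 7]
      N4 x:[7,19] y:[8,27/2] z:[31,45] -> miss, prune
      N7 x:[11/2,16] y:[17,24] z:[18,34] -> miss, prune
    N14 x:[5,14] y:[17/2,43/2] z:[5,17] -> hit [17/2,14], descend [2, 12]
      N2 x:[5,27/2] y:[17,43/2] z:[10,16] -> miss, prune
      N12 x:[9,14] y:[17/2,16] z:[5,17] -> hit [9,14] leaf, test {P13(miss), P14(miss), P18@t=14}
  N11 x:[6,37/2] y:[2,19/2] z:[10,46] -> miss, prune

order=[0, 8, 6, 4, 7, 14, 2, 12, 11]  |boxes|=9  |leaves|=1  hit=P18

== RESULT ==
1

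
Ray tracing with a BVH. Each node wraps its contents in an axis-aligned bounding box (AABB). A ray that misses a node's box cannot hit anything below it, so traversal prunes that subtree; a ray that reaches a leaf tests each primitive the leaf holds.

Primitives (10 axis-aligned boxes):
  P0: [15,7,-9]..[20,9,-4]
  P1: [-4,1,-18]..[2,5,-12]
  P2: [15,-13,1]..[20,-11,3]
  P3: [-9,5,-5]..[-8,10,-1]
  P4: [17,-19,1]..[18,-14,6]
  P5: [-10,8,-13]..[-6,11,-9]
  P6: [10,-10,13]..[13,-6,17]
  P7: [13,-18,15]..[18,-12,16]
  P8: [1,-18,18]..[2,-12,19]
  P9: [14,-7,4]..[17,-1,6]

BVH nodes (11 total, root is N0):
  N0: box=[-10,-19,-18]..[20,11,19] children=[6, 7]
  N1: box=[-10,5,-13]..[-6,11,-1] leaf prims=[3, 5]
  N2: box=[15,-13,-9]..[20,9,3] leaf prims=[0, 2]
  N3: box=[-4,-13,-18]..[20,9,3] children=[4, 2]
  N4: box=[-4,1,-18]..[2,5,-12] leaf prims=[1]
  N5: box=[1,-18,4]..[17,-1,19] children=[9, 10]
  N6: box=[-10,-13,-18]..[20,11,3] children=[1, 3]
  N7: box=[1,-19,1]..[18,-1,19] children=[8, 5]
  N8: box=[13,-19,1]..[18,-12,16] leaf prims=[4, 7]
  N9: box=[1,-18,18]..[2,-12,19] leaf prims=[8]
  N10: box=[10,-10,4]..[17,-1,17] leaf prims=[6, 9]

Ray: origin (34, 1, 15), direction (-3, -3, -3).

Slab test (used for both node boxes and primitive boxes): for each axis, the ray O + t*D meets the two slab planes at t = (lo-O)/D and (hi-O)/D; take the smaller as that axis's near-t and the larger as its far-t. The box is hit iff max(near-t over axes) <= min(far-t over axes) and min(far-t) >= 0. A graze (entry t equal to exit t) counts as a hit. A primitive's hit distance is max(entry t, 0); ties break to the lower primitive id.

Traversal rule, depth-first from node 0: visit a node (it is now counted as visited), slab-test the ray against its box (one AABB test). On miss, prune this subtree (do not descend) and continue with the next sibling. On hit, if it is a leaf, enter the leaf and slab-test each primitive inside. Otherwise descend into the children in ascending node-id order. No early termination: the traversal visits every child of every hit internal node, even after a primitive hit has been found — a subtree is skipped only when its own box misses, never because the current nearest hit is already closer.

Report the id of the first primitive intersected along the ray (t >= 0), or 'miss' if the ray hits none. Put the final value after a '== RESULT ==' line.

Trace the traversal:
N0 x:[14/3,44/3] y:[-10/3,20/3] z:[-4/3,11] -> hit [14/3,20/3], descend [6, 7]
  N6 x:[14/3,44/3] y:[-10/3,14/3] z:[4,11] -> hit [14/3,14/3], descend [1, 3]
    N1 x:[40/3,44/3] y:[-10/3,-4/3] z:[16/3,28/3] -> miss, prune
    N3 x:[14/3,38/3] y:[-8/3,14/3] z:[4,11] -> hit [14/3,14/3], descend [2, 4]
      N2 x:[14/3,19/3] y:[-8/3,14/3] z:[4,8] -> hit [14/3,14/3] leaf, test {P0(miss), P2@t=14/3}
      N4 x:[32/3,38/3] y:[-4/3,0] z:[9,11] -> miss, prune
  N7 x:[16/3,11] y:[2/3,20/3] z:[-4/3,14/3] -> miss, prune

Visited [0, 6, 1, 3, 2, 4, 7]. Tests: 7 box, 1 leaf. Nearest: P2.

== RESULT ==
2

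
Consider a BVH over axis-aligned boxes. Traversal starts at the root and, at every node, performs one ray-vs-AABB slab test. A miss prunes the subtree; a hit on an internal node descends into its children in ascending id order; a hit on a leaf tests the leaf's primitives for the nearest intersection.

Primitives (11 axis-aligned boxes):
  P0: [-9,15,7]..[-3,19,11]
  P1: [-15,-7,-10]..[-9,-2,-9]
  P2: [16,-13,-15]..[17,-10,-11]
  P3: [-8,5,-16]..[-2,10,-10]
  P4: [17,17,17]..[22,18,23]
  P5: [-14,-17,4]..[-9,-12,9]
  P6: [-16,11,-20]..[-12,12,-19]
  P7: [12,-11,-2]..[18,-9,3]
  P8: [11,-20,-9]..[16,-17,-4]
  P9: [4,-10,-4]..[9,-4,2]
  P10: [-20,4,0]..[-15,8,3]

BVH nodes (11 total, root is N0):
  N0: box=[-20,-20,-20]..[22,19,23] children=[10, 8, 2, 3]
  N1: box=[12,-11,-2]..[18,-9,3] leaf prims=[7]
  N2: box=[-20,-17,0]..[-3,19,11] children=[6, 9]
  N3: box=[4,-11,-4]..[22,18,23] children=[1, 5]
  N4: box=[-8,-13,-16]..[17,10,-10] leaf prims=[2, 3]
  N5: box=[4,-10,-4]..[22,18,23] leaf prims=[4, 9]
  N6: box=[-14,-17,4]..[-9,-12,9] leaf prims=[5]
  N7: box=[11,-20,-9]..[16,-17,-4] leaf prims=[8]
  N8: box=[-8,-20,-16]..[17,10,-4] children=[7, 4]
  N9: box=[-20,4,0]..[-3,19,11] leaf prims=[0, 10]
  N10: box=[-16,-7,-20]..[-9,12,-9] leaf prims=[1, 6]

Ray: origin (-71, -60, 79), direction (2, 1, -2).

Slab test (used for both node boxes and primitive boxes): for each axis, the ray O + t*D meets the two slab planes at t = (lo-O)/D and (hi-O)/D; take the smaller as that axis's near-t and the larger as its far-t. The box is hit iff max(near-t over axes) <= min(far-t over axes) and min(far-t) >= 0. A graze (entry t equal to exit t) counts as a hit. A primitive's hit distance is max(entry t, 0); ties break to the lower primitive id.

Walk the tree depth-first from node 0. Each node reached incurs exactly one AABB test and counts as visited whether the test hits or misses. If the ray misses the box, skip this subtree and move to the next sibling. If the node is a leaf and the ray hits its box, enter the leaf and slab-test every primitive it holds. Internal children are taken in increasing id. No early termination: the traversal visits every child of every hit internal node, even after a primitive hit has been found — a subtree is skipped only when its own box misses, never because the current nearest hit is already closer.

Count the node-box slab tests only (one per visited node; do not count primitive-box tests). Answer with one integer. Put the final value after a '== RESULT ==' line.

Trace the traversal:
N0 x:[51/2,93/2] y:[40,79] z:[28,99/2] -> hit [40,93/2], descend [2, 3, 8, 10]
  N2 x:[51/2,34] y:[43,79] z:[34,79/2] -> miss, prune
  N3 x:[75/2,93/2] y:[49,78] z:[28,83/2] -> miss, prune
  N8 x:[63/2,44] y:[40,70] z:[83/2,95/2] -> hit [83/2,44], descend [4, 7]
    N4 x:[63/2,44] y:[47,70] z:[89/2,95/2] -> miss, prune
    N7 x:[41,87/2] y:[40,43] z:[83/2,44] -> hit [83/2,43] leaf, test {P8@t=83/2}
  N10 x:[55/2,31] y:[53,72] z:[44,99/2] -> miss, prune

7 AABB tests over nodes [0, 2, 3, 8, 4, 7, 10]; 1 leaf entered; closest P8.

== RESULT ==
7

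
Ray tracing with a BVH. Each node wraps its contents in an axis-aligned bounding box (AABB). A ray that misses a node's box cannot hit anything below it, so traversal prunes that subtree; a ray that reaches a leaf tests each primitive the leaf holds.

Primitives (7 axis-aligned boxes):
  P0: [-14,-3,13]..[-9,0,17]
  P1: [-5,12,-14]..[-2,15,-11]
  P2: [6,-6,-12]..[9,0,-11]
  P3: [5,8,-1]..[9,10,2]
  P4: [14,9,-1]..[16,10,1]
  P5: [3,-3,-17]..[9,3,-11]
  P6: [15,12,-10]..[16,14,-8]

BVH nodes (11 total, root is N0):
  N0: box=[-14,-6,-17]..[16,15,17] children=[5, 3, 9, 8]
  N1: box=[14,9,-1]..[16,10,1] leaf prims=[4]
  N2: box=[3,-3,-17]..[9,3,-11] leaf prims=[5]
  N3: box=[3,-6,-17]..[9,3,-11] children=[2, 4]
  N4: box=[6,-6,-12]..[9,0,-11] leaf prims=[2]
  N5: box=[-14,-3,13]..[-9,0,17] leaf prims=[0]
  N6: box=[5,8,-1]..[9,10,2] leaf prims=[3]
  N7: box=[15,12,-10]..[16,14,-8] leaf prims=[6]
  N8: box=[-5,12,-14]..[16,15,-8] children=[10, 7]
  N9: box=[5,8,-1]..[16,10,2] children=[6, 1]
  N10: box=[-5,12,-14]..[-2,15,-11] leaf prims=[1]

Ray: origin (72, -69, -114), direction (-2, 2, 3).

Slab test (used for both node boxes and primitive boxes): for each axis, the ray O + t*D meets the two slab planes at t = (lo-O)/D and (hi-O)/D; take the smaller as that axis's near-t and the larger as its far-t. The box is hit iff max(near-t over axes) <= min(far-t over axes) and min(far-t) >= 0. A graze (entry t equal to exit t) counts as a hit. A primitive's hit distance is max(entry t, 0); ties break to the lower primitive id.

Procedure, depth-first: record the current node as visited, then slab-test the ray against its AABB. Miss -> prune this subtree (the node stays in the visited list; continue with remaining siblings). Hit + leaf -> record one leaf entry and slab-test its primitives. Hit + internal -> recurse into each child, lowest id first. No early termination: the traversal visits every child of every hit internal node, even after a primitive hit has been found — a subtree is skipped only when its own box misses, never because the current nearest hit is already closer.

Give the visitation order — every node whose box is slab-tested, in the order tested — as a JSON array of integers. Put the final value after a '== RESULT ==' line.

Traverse from the root:
N0 x:[28,43] y:[63/2,42] z:[97/3,131/3] -> hit [97/3,42], descend [3, 5, 8, 9]
  N3 x:[63/2,69/2] y:[63/2,36] z:[97/3,103/3] -> hit [97/3,103/3], descend [2, 4]
    N2 x:[63/2,69/2] y:[33,36] z:[97/3,103/3] -> hit [33,103/3] leaf, test {P5@t=33}
    N4 x:[63/2,33] y:[63/2,69/2] z:[34,103/3] -> miss, prune
  N5 x:[81/2,43] y:[33,69/2] z:[127/3,131/3] -> miss, prune
  N8 x:[28,77/2] y:[81/2,42] z:[100/3,106/3] -> miss, prune
  N9 x:[28,67/2] y:[77/2,79/2] z:[113/3,116/3] -> miss, prune

order=[0, 3, 2, 4, 5, 8, 9]  |boxes|=7  |leaves|=1  hit=P5

== RESULT ==
[0, 3, 2, 4, 5, 8, 9]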